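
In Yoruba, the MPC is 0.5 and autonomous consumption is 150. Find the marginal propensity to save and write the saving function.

MPS = 1 − MPC = 1 − 0.5 = 0.5
S = Y − C = -150 + 0.5Y

MPS = 0.5; S = -150 + 0.5Y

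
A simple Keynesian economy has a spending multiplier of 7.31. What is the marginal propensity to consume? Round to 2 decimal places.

MPC = 0.86

k = 1/(1 − MPC), so 1 − MPC = 1/k = 1/7.31 = 0.1368
MPC = 1 − 0.1368 = 0.86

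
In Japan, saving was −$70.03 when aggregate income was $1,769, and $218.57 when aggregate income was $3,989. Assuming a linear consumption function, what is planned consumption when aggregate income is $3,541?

MPS = ΔS/ΔY = (218.57 − (-70.03))/(3989 − 1769) = 288.6/2220 = 0.13
MPC = 1 − MPS = 0.87
Autonomous saving = -70.03 − 0.13(1769) = -300, so a = 300
C = 300 + 0.87(3541) = 300 + 3080.67 = 3380.67

C = 3380.67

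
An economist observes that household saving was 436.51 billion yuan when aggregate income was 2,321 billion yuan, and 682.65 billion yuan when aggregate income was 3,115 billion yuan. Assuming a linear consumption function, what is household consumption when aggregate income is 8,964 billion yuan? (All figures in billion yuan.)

MPS = ΔS/ΔY = (682.65 − 436.51)/(3115 − 2321) = 246.14/794 = 0.31
MPC = 1 − MPS = 0.69
Autonomous saving = 436.51 − 0.31(2321) = -283, so a = 283
C = 283 + 0.69(8964) = 283 + 6185.16 = 6468.16

C = 6468.16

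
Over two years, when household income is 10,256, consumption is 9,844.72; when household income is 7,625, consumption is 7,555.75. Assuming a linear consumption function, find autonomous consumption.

MPC = ΔC/ΔY = (9844.72 − 7555.75)/(10256 − 7625) = 2288.97/2631 = 0.87
a = C − MPC·Y = 7555.75 − 0.87(7625) = 7555.75 − 6633.75 = 922

a = 922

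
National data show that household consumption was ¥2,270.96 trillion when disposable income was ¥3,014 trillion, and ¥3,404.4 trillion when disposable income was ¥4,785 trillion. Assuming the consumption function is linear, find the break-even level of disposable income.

MPC = (3404.4 − 2270.96)/(4785 − 3014) = 1133.44/1771 = 0.64
a = 2270.96 − 0.64(3014) = 2270.96 − 1928.96 = 342
Break-even: Y = a/(1−MPC) = 342/0.36 = 950

Y = 950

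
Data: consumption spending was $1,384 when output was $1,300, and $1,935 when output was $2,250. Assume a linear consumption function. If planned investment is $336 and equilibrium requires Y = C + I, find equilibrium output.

Y = 2300

MPC = (1935 − 1384)/(2250 − 1300) = 551/950 = 0.58
a = 1384 − 0.58(1300) = 630
Equilibrium: Y = 630 + 0.58Y + 336
0.42Y = 966, so Y = 966/0.42 = 2300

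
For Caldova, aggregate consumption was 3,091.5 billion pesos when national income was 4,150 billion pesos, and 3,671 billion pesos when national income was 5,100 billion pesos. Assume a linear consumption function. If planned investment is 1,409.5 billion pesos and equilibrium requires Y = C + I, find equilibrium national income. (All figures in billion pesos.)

MPC = (3671 − 3091.5)/(5100 − 4150) = 579.5/950 = 0.61
a = 3091.5 − 0.61(4150) = 560
Equilibrium: Y = 560 + 0.61Y + 1409.5
0.39Y = 1969.5, so Y = 1969.5/0.39 = 5050

Y = 5050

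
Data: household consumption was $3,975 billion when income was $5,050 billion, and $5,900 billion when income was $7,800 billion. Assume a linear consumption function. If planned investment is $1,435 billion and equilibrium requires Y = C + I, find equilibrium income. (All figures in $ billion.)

Y = 6250

MPC = (5900 − 3975)/(7800 − 5050) = 1925/2750 = 0.7
a = 3975 − 0.7(5050) = 440
Equilibrium: Y = 440 + 0.7Y + 1435
0.3Y = 1875, so Y = 1875/0.3 = 6250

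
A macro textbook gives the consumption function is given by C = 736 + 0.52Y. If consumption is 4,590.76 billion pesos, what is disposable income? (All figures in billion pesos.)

Y = 7413

736 + 0.52Y = 4590.76
0.52Y = 3854.76, so Y = 3854.76/0.52 = 7413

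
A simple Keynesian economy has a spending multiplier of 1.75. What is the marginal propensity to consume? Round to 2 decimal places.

MPC = 0.43

k = 1/(1 − MPC), so 1 − MPC = 1/k = 1/1.75 = 0.5714
MPC = 1 − 0.5714 = 0.43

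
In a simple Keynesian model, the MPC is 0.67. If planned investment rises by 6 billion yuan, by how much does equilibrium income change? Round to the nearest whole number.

The multiplier is 1/(1 − MPC) = 1/0.33.
ΔY = 6/0.33 = 18.18 ≈ 18

ΔY ≈ 18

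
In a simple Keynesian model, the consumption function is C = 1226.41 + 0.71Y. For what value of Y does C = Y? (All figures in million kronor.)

Y = 4229

At break-even, C = Y: 1226.41 + 0.71Y = Y
0.29Y = 1226.41, so Y = 1226.41/0.29 = 4229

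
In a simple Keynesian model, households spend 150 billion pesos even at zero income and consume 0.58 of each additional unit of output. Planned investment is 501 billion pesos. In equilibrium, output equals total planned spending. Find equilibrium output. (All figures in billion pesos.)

Y = 1550

Y = C + I = 150 + 0.58Y + 501
Y − 0.58Y = 651
0.42Y = 651, so Y = 651/0.42 = 1550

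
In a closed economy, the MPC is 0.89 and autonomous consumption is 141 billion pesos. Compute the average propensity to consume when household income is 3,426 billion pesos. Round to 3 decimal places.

APC = 0.931

C = 141 + 0.89(3426) = 3190.14
APC = C/Y = 3190.14/3426 = 0.931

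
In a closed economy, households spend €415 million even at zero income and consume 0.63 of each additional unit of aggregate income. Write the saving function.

S = Y − C = Y − (415 + 0.63Y) = -415 + (1 − 0.63)Y

S = -415 + 0.37Y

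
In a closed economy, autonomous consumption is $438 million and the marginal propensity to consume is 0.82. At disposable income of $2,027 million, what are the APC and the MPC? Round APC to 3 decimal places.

APC = 1.036; MPC = 0.82

MPC = 0.82 (the slope of the consumption function)
C = 438 + 0.82(2027) = 2100.14, so APC = 2100.14/2027 = 1.036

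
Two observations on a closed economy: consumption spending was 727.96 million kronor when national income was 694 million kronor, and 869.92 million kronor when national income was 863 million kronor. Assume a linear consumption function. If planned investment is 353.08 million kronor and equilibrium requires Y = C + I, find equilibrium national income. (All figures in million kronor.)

Y = 3113

MPC = (869.92 − 727.96)/(863 − 694) = 141.96/169 = 0.84
a = 727.96 − 0.84(694) = 145
Equilibrium: Y = 145 + 0.84Y + 353.08
0.16Y = 498.08, so Y = 498.08/0.16 = 3113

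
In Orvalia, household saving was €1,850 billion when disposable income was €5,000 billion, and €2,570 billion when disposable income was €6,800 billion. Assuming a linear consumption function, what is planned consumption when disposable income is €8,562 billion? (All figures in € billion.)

C = 5287.2

MPS = ΔS/ΔY = (2570 − 1850)/(6800 − 5000) = 720/1800 = 0.4
MPC = 1 − MPS = 0.6
Autonomous saving = 1850 − 0.4(5000) = -150, so a = 150
C = 150 + 0.6(8562) = 150 + 5137.2 = 5287.2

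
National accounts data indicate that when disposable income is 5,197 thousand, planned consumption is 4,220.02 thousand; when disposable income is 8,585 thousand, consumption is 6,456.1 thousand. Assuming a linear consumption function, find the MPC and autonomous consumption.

MPC = 0.66; a = 790

MPC = ΔC/ΔY = (6456.1 − 4220.02)/(8585 − 5197) = 2236.08/3388 = 0.66
a = C − MPC·Y = 4220.02 − 0.66(5197) = 4220.02 − 3430.02 = 790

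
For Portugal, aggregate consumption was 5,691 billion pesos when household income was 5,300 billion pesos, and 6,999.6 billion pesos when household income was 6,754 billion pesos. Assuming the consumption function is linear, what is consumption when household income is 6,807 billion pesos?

MPC = (6999.6 − 5691)/(6754 − 5300) = 1308.6/1454 = 0.9
a = 5691 − 0.9(5300) = 5691 − 4770 = 921
C = 921 + 0.9(6807) = 921 + 6126.3 = 7047.3

C = 7047.3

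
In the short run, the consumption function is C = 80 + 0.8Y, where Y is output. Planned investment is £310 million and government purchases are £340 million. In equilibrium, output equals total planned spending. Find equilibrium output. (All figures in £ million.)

Y = C + I + G = 80 + 0.8Y + 310 + 340
Y − 0.8Y = 730
0.2Y = 730, so Y = 730/0.2 = 3650

Y = 3650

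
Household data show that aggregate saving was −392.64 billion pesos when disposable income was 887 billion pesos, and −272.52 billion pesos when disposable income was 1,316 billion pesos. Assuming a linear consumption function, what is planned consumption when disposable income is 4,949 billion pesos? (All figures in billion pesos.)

MPS = ΔS/ΔY = (-272.52 − (-392.64))/(1316 − 887) = 120.12/429 = 0.28
MPC = 1 − MPS = 0.72
Autonomous saving = -392.64 − 0.28(887) = -641, so a = 641
C = 641 + 0.72(4949) = 641 + 3563.28 = 4204.28

C = 4204.28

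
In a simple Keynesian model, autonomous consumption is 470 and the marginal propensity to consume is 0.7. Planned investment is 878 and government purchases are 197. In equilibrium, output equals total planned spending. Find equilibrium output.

Y = C + I + G = 470 + 0.7Y + 878 + 197
Y − 0.7Y = 1545
0.3Y = 1545, so Y = 1545/0.3 = 5150

Y = 5150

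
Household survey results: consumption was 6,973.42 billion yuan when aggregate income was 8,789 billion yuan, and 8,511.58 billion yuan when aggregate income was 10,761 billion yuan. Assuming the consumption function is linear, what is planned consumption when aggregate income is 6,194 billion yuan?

MPC = (8511.58 − 6973.42)/(10761 − 8789) = 1538.16/1972 = 0.78
a = 6973.42 − 0.78(8789) = 6973.42 − 6855.42 = 118
C = 118 + 0.78(6194) = 118 + 4831.32 = 4949.32

C = 4949.32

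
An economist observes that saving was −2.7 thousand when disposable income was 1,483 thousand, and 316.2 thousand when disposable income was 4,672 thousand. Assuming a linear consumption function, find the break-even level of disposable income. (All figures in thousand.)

Y = 1510

MPS = ΔS/ΔY = (316.2 − (-2.7))/(4672 − 1483) = 318.9/3189 = 0.1
MPC = 1 − MPS = 0.9
From S(1483) = -2.7: −a + 0.1(1483) = -2.7, so a = 148.3 − (-2.7) = 151
Break-even (S = 0): Y = a/MPS = 151/0.1 = 1510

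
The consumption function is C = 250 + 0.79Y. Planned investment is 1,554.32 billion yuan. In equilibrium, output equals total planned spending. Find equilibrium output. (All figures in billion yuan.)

Y = 8592

Y = C + I = 250 + 0.79Y + 1554.32
Y − 0.79Y = 1804.32
0.21Y = 1804.32, so Y = 1804.32/0.21 = 8592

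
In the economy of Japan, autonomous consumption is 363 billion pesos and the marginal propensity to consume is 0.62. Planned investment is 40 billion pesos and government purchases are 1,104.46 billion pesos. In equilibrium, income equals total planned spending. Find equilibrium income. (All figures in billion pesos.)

Y = 3967

Y = C + I + G = 363 + 0.62Y + 40 + 1104.46
Y − 0.62Y = 1507.46
0.38Y = 1507.46, so Y = 1507.46/0.38 = 3967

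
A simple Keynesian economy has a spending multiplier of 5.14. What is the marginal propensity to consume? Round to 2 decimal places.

k = 1/(1 − MPC), so 1 − MPC = 1/k = 1/5.14 = 0.1946
MPC = 1 − 0.1946 = 0.81

MPC = 0.81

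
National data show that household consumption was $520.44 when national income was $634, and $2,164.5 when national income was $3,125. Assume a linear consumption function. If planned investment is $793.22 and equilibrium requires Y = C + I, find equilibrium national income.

Y = 2633

MPC = (2164.5 − 520.44)/(3125 − 634) = 1644.06/2491 = 0.66
a = 520.44 − 0.66(634) = 102
Equilibrium: Y = 102 + 0.66Y + 793.22
0.34Y = 895.22, so Y = 895.22/0.34 = 2633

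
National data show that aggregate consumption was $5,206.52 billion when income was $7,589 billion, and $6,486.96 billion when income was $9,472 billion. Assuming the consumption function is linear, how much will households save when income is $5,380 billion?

S = 1675.6

MPC = (6486.96 − 5206.52)/(9472 − 7589) = 1280.44/1883 = 0.68
a = 5206.52 − 0.68(7589) = 5206.52 − 5160.52 = 46
C = 46 + 0.68(5380) = 3704.4
S = 5380 − 3704.4 = 1675.6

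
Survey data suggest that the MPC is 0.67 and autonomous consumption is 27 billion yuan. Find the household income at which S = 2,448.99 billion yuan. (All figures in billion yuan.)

S = Y − C = -27 + 0.33Y
-27 + 0.33Y = 2448.99, so 0.33Y = 2475.99 and Y = 7503

Y = 7503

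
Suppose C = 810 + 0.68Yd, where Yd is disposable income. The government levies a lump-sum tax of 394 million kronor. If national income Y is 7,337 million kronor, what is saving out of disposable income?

S = 1411.76

Yd = Y − T = 7337 − 394 = 6943
C = 810 + 0.68(6943) = 810 + 4721.24 = 5531.24
S = Yd − C = 6943 − 5531.24 = 1411.76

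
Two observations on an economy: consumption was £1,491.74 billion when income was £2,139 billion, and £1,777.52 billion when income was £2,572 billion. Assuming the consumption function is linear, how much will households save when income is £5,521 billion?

S = 1797.14

MPC = (1777.52 − 1491.74)/(2572 − 2139) = 285.78/433 = 0.66
a = 1491.74 − 0.66(2139) = 1491.74 − 1411.74 = 80
C = 80 + 0.66(5521) = 3723.86
S = 5521 − 3723.86 = 1797.14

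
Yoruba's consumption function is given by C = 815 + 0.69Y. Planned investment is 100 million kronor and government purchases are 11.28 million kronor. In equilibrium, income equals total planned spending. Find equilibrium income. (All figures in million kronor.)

Y = C + I + G = 815 + 0.69Y + 100 + 11.28
Y − 0.69Y = 926.28
0.31Y = 926.28, so Y = 926.28/0.31 = 2988

Y = 2988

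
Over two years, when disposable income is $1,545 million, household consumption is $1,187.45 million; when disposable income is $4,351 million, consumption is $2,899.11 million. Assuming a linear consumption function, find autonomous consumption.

MPC = ΔC/ΔY = (2899.11 − 1187.45)/(4351 − 1545) = 1711.66/2806 = 0.61
a = C − MPC·Y = 1187.45 − 0.61(1545) = 1187.45 − 942.45 = 245

a = 245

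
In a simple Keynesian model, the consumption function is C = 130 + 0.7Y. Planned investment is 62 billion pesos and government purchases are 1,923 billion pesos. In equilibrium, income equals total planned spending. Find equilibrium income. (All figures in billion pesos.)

Y = C + I + G = 130 + 0.7Y + 62 + 1923
Y − 0.7Y = 2115
0.3Y = 2115, so Y = 2115/0.3 = 7050

Y = 7050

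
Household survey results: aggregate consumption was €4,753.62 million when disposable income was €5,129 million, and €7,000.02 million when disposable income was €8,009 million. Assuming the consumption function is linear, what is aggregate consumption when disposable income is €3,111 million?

C = 3179.58

MPC = (7000.02 − 4753.62)/(8009 − 5129) = 2246.4/2880 = 0.78
a = 4753.62 − 0.78(5129) = 4753.62 − 4000.62 = 753
C = 753 + 0.78(3111) = 753 + 2426.58 = 3179.58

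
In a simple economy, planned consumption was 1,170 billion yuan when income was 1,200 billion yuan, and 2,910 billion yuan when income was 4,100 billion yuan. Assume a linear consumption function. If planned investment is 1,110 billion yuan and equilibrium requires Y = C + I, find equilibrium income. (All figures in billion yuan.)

Y = 3900

MPC = (2910 − 1170)/(4100 − 1200) = 1740/2900 = 0.6
a = 1170 − 0.6(1200) = 450
Equilibrium: Y = 450 + 0.6Y + 1110
0.4Y = 1560, so Y = 1560/0.4 = 3900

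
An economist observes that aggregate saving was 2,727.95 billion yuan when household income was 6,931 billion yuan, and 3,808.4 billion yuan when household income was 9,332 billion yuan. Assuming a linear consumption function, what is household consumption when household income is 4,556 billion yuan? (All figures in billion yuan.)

MPS = ΔS/ΔY = (3808.4 − 2727.95)/(9332 − 6931) = 1080.45/2401 = 0.45
MPC = 1 − MPS = 0.55
Autonomous saving = 2727.95 − 0.45(6931) = -391, so a = 391
C = 391 + 0.55(4556) = 391 + 2505.8 = 2896.8

C = 2896.8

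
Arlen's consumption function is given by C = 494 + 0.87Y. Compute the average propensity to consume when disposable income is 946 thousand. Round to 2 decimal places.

C = 494 + 0.87(946) = 1317.02
APC = C/Y = 1317.02/946 = 1.39

APC = 1.39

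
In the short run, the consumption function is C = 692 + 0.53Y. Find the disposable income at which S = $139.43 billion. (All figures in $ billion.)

Y = 1769

S = Y − C = -692 + 0.47Y
-692 + 0.47Y = 139.43, so 0.47Y = 831.43 and Y = 1769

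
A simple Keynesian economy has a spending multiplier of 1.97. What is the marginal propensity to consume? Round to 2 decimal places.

MPC = 0.49

k = 1/(1 − MPC), so 1 − MPC = 1/k = 1/1.97 = 0.5076
MPC = 1 − 0.5076 = 0.49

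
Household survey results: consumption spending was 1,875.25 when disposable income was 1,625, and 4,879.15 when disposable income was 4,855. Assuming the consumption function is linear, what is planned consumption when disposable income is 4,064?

MPC = (4879.15 − 1875.25)/(4855 − 1625) = 3003.9/3230 = 0.93
a = 1875.25 − 0.93(1625) = 1875.25 − 1511.25 = 364
C = 364 + 0.93(4064) = 364 + 3779.52 = 4143.52

C = 4143.52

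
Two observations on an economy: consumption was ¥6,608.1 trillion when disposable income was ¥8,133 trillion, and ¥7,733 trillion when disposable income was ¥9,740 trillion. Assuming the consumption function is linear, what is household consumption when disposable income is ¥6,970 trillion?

C = 5794

MPC = (7733 − 6608.1)/(9740 − 8133) = 1124.9/1607 = 0.7
a = 6608.1 − 0.7(8133) = 6608.1 − 5693.1 = 915
C = 915 + 0.7(6970) = 915 + 4879 = 5794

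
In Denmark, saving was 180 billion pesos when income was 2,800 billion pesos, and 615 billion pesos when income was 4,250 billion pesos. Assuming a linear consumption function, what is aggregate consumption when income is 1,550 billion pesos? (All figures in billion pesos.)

C = 1745

MPS = ΔS/ΔY = (615 − 180)/(4250 − 2800) = 435/1450 = 0.3
MPC = 1 − MPS = 0.7
Autonomous saving = 180 − 0.3(2800) = -660, so a = 660
C = 660 + 0.7(1550) = 660 + 1085 = 1745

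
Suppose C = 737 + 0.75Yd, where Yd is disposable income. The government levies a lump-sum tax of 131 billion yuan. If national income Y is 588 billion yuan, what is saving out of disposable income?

Yd = Y − T = 588 − 131 = 457
C = 737 + 0.75(457) = 737 + 342.75 = 1079.75
S = Yd − C = 457 − 1079.75 = -622.75

S = -622.75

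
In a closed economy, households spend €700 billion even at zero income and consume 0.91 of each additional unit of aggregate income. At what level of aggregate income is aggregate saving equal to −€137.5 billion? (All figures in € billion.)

Y = 6250

S = Y − C = -700 + 0.09Y
-700 + 0.09Y = -137.5, so 0.09Y = 562.5 and Y = 6250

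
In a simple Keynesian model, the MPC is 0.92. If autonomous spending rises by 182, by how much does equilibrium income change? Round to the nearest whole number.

ΔY ≈ 2275

The multiplier is 1/(1 − MPC) = 1/0.08.
ΔY = 182/0.08 = 2275.00 ≈ 2275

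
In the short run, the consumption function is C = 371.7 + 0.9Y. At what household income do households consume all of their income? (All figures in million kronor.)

Y = 3717

At break-even, C = Y: 371.7 + 0.9Y = Y
0.1Y = 371.7, so Y = 371.7/0.1 = 3717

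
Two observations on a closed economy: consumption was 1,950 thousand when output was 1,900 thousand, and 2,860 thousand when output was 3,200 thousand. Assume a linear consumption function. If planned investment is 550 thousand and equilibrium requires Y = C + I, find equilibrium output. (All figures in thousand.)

Y = 3900

MPC = (2860 − 1950)/(3200 − 1900) = 910/1300 = 0.7
a = 1950 − 0.7(1900) = 620
Equilibrium: Y = 620 + 0.7Y + 550
0.3Y = 1170, so Y = 1170/0.3 = 3900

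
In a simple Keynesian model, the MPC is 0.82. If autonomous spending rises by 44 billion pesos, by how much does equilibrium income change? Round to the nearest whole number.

ΔY ≈ 244

The multiplier is 1/(1 − MPC) = 1/0.18.
ΔY = 44/0.18 = 244.44 ≈ 244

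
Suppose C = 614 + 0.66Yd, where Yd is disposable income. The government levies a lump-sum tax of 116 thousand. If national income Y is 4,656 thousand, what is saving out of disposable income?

Yd = Y − T = 4656 − 116 = 4540
C = 614 + 0.66(4540) = 614 + 2996.4 = 3610.4
S = Yd − C = 4540 − 3610.4 = 929.6

S = 929.6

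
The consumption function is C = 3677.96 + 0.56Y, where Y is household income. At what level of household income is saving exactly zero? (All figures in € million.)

Y = 8359

At break-even, C = Y: 3677.96 + 0.56Y = Y
0.44Y = 3677.96, so Y = 3677.96/0.44 = 8359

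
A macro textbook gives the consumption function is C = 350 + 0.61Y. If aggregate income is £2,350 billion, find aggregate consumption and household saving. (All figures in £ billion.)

C = 350 + 0.61(2350) = 350 + 1433.5 = 1783.5
S = Y − C = 2350 − 1783.5 = 566.5

C = 1783.5; S = 566.5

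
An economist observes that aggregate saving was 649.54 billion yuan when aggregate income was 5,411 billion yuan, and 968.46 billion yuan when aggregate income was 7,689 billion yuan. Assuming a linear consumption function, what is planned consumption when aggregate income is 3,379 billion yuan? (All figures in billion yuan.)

C = 3013.94

MPS = ΔS/ΔY = (968.46 − 649.54)/(7689 − 5411) = 318.92/2278 = 0.14
MPC = 1 − MPS = 0.86
Autonomous saving = 649.54 − 0.14(5411) = -108, so a = 108
C = 108 + 0.86(3379) = 108 + 2905.94 = 3013.94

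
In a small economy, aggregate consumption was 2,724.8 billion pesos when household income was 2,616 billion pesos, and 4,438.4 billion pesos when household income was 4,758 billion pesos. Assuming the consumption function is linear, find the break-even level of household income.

Y = 3160

MPC = (4438.4 − 2724.8)/(4758 − 2616) = 1713.6/2142 = 0.8
a = 2724.8 − 0.8(2616) = 2724.8 − 2092.8 = 632
Break-even: Y = a/(1−MPC) = 632/0.2 = 3160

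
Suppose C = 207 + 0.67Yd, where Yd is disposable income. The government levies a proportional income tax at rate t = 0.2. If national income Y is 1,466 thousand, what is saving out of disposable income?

Yd = (1 − 0.2)(1466) = 0.8(1466) = 1172.8
C = 207 + 0.67(1172.8) = 207 + 785.776 = 992.776
S = Yd − C = 1172.8 − 992.776 = 180.024

S = 180.024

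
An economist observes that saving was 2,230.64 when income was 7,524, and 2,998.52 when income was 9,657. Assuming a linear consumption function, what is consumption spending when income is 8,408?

C = 5859.12

MPS = ΔS/ΔY = (2998.52 − 2230.64)/(9657 − 7524) = 767.88/2133 = 0.36
MPC = 1 − MPS = 0.64
Autonomous saving = 2230.64 − 0.36(7524) = -478, so a = 478
C = 478 + 0.64(8408) = 478 + 5381.12 = 5859.12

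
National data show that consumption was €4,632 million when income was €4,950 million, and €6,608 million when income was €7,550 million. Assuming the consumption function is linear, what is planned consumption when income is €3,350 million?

C = 3416

MPC = (6608 − 4632)/(7550 − 4950) = 1976/2600 = 0.76
a = 4632 − 0.76(4950) = 4632 − 3762 = 870
C = 870 + 0.76(3350) = 870 + 2546 = 3416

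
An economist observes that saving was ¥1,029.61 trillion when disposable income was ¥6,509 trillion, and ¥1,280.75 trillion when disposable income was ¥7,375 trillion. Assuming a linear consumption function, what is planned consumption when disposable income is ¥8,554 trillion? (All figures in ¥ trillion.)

MPS = ΔS/ΔY = (1280.75 − 1029.61)/(7375 − 6509) = 251.14/866 = 0.29
MPC = 1 − MPS = 0.71
Autonomous saving = 1029.61 − 0.29(6509) = -858, so a = 858
C = 858 + 0.71(8554) = 858 + 6073.34 = 6931.34

C = 6931.34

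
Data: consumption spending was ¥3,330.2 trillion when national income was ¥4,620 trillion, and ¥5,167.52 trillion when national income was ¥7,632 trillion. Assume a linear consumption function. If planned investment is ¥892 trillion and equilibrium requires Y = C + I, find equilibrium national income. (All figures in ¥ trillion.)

Y = 3600

MPC = (5167.52 − 3330.2)/(7632 − 4620) = 1837.32/3012 = 0.61
a = 3330.2 − 0.61(4620) = 512
Equilibrium: Y = 512 + 0.61Y + 892
0.39Y = 1404, so Y = 1404/0.39 = 3600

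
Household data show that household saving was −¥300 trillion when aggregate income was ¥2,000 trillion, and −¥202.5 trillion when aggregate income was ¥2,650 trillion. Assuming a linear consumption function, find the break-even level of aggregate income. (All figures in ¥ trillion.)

Y = 4000

MPS = ΔS/ΔY = (-202.5 − (-300))/(2650 − 2000) = 97.5/650 = 0.15
MPC = 1 − MPS = 0.85
From S(2000) = -300: −a + 0.15(2000) = -300, so a = 300 − (-300) = 600
Break-even (S = 0): Y = a/MPS = 600/0.15 = 4000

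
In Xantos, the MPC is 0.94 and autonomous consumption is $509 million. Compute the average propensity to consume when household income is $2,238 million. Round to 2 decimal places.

APC = 1.17

C = 509 + 0.94(2238) = 2612.72
APC = C/Y = 2612.72/2238 = 1.17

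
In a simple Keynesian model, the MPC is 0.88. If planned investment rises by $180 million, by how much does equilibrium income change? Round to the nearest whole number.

The multiplier is 1/(1 − MPC) = 1/0.12.
ΔY = 180/0.12 = 1500.00 ≈ 1500

ΔY ≈ 1500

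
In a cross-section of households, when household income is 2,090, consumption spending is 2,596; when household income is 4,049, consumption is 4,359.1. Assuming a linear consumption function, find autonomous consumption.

a = 715

MPC = ΔC/ΔY = (4359.1 − 2596)/(4049 − 2090) = 1763.1/1959 = 0.9
a = C − MPC·Y = 2596 − 0.9(2090) = 2596 − 1881 = 715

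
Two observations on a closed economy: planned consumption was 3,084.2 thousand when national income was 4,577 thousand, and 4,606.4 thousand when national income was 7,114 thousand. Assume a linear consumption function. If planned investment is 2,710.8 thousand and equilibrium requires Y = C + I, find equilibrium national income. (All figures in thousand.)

MPC = (4606.4 − 3084.2)/(7114 − 4577) = 1522.2/2537 = 0.6
a = 3084.2 − 0.6(4577) = 338
Equilibrium: Y = 338 + 0.6Y + 2710.8
0.4Y = 3048.8, so Y = 3048.8/0.4 = 7622

Y = 7622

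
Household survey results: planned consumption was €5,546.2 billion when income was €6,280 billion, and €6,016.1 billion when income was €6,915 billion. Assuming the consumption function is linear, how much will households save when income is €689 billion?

MPC = (6016.1 − 5546.2)/(6915 − 6280) = 469.9/635 = 0.74
a = 5546.2 − 0.74(6280) = 5546.2 − 4647.2 = 899
C = 899 + 0.74(689) = 1408.86
S = 689 − 1408.86 = -719.86

S = -719.86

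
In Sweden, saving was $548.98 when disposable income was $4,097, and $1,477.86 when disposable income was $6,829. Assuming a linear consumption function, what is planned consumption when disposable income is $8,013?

C = 6132.58

MPS = ΔS/ΔY = (1477.86 − 548.98)/(6829 − 4097) = 928.88/2732 = 0.34
MPC = 1 − MPS = 0.66
Autonomous saving = 548.98 − 0.34(4097) = -844, so a = 844
C = 844 + 0.66(8013) = 844 + 5288.58 = 6132.58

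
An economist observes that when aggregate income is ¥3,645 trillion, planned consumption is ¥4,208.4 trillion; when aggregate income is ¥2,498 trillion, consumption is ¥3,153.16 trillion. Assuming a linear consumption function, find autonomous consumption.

a = 855

MPC = ΔC/ΔY = (4208.4 − 3153.16)/(3645 − 2498) = 1055.24/1147 = 0.92
a = C − MPC·Y = 3153.16 − 0.92(2498) = 3153.16 − 2298.16 = 855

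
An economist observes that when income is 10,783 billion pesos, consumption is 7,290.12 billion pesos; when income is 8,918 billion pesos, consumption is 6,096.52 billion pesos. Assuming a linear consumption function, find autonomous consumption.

a = 389

MPC = ΔC/ΔY = (7290.12 − 6096.52)/(10783 − 8918) = 1193.6/1865 = 0.64
a = C − MPC·Y = 6096.52 − 0.64(8918) = 6096.52 − 5707.52 = 389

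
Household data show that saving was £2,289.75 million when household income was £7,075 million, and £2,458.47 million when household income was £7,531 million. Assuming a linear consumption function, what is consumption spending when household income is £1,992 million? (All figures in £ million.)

C = 1582.96

MPS = ΔS/ΔY = (2458.47 − 2289.75)/(7531 − 7075) = 168.72/456 = 0.37
MPC = 1 − MPS = 0.63
Autonomous saving = 2289.75 − 0.37(7075) = -328, so a = 328
C = 328 + 0.63(1992) = 328 + 1254.96 = 1582.96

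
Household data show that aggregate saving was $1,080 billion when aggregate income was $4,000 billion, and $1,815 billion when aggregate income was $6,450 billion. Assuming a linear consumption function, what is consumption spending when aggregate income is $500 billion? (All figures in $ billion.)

MPS = ΔS/ΔY = (1815 − 1080)/(6450 − 4000) = 735/2450 = 0.3
MPC = 1 − MPS = 0.7
Autonomous saving = 1080 − 0.3(4000) = -120, so a = 120
C = 120 + 0.7(500) = 120 + 350 = 470

C = 470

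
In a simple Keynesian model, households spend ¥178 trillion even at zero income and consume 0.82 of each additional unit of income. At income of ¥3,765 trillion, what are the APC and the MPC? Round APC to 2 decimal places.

MPC = 0.82 (the slope of the consumption function)
C = 178 + 0.82(3765) = 3265.3, so APC = 3265.3/3765 = 0.87

APC = 0.87; MPC = 0.82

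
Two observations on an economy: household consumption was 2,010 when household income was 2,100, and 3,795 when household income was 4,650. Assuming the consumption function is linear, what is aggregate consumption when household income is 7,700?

MPC = (3795 − 2010)/(4650 − 2100) = 1785/2550 = 0.7
a = 2010 − 0.7(2100) = 2010 − 1470 = 540
C = 540 + 0.7(7700) = 540 + 5390 = 5930

C = 5930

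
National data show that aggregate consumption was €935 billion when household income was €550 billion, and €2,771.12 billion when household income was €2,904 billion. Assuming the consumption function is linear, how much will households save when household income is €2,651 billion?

MPC = (2771.12 − 935)/(2904 − 550) = 1836.12/2354 = 0.78
a = 935 − 0.78(550) = 935 − 429 = 506
C = 506 + 0.78(2651) = 2573.78
S = 2651 − 2573.78 = 77.22

S = 77.22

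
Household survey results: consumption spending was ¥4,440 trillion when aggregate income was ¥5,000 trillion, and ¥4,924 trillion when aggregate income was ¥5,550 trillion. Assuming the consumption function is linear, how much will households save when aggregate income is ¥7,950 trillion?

S = 914

MPC = (4924 − 4440)/(5550 − 5000) = 484/550 = 0.88
a = 4440 − 0.88(5000) = 4440 − 4400 = 40
C = 40 + 0.88(7950) = 7036
S = 7950 − 7036 = 914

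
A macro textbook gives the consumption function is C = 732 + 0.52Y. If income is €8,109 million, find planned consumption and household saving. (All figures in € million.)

C = 732 + 0.52(8109) = 732 + 4216.68 = 4948.68
S = Y − C = 8109 − 4948.68 = 3160.32

C = 4948.68; S = 3160.32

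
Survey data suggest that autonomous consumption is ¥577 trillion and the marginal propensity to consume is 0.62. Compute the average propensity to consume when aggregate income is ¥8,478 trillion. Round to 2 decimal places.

C = 577 + 0.62(8478) = 5833.36
APC = C/Y = 5833.36/8478 = 0.69

APC = 0.69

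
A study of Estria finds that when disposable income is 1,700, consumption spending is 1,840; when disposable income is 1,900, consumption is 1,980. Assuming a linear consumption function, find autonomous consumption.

a = 650

MPC = ΔC/ΔY = (1980 − 1840)/(1900 − 1700) = 140/200 = 0.7
a = C − MPC·Y = 1840 − 0.7(1700) = 1840 − 1190 = 650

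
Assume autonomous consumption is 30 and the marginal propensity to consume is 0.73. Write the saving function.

S = Y − C = Y − (30 + 0.73Y) = -30 + (1 − 0.73)Y

S = -30 + 0.27Y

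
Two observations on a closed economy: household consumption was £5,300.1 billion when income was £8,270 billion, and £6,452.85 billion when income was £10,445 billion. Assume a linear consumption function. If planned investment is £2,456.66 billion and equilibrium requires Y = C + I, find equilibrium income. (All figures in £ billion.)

Y = 7178

MPC = (6452.85 − 5300.1)/(10445 − 8270) = 1152.75/2175 = 0.53
a = 5300.1 − 0.53(8270) = 917
Equilibrium: Y = 917 + 0.53Y + 2456.66
0.47Y = 3373.66, so Y = 3373.66/0.47 = 7178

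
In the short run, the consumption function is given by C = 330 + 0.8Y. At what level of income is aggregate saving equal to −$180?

Y = 750

S = Y − C = -330 + 0.2Y
-330 + 0.2Y = -180, so 0.2Y = 150 and Y = 750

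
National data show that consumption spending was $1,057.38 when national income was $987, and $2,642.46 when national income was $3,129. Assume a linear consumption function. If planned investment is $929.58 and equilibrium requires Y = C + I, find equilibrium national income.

Y = 4833

MPC = (2642.46 − 1057.38)/(3129 − 987) = 1585.08/2142 = 0.74
a = 1057.38 − 0.74(987) = 327
Equilibrium: Y = 327 + 0.74Y + 929.58
0.26Y = 1256.58, so Y = 1256.58/0.26 = 4833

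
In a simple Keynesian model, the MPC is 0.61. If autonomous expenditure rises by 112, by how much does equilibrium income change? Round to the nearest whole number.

ΔY ≈ 287

The multiplier is 1/(1 − MPC) = 1/0.39.
ΔY = 112/0.39 = 287.18 ≈ 287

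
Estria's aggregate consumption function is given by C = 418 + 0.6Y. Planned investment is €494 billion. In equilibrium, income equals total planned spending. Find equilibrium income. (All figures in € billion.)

Y = 2280

Y = C + I = 418 + 0.6Y + 494
Y − 0.6Y = 912
0.4Y = 912, so Y = 912/0.4 = 2280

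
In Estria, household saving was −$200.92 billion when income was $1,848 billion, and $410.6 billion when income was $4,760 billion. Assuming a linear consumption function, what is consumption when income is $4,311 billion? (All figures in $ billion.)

MPS = ΔS/ΔY = (410.6 − (-200.92))/(4760 − 1848) = 611.52/2912 = 0.21
MPC = 1 − MPS = 0.79
Autonomous saving = -200.92 − 0.21(1848) = -589, so a = 589
C = 589 + 0.79(4311) = 589 + 3405.69 = 3994.69

C = 3994.69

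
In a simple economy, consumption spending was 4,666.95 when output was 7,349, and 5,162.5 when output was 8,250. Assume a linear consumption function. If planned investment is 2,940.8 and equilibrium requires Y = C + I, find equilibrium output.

Y = 7924

MPC = (5162.5 − 4666.95)/(8250 − 7349) = 495.55/901 = 0.55
a = 4666.95 − 0.55(7349) = 625
Equilibrium: Y = 625 + 0.55Y + 2940.8
0.45Y = 3565.8, so Y = 3565.8/0.45 = 7924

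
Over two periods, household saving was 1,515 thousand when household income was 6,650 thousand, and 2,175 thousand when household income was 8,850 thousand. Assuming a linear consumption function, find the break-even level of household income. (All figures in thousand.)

MPS = ΔS/ΔY = (2175 − 1515)/(8850 − 6650) = 660/2200 = 0.3
MPC = 1 − MPS = 0.7
From S(6650) = 1515: −a + 0.3(6650) = 1515, so a = 1995 − 1515 = 480
Break-even (S = 0): Y = a/MPS = 480/0.3 = 1600

Y = 1600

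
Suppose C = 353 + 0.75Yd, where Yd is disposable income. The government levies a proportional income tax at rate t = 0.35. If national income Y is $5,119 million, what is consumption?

C = 2848.5125

Yd = (1 − 0.35)(5119) = 0.65(5119) = 3327.35
C = 353 + 0.75(3327.35) = 353 + 2495.5125 = 2848.5125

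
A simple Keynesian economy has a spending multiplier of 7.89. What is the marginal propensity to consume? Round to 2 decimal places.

k = 1/(1 − MPC), so 1 − MPC = 1/k = 1/7.89 = 0.1267
MPC = 1 − 0.1267 = 0.87

MPC = 0.87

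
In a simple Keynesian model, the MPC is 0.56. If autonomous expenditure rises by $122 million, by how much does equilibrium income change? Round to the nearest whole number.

The multiplier is 1/(1 − MPC) = 1/0.44.
ΔY = 122/0.44 = 277.27 ≈ 277

ΔY ≈ 277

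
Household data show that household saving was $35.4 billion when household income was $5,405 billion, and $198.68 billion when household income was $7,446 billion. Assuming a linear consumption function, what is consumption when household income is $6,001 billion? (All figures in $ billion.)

MPS = ΔS/ΔY = (198.68 − 35.4)/(7446 − 5405) = 163.28/2041 = 0.08
MPC = 1 − MPS = 0.92
Autonomous saving = 35.4 − 0.08(5405) = -397, so a = 397
C = 397 + 0.92(6001) = 397 + 5520.92 = 5917.92

C = 5917.92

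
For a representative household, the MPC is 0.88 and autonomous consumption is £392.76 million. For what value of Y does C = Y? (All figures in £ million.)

At break-even, C = Y: 392.76 + 0.88Y = Y
0.12Y = 392.76, so Y = 392.76/0.12 = 3273

Y = 3273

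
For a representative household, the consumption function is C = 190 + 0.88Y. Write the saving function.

S = -190 + 0.12Y

S = Y − C = Y − (190 + 0.88Y) = -190 + (1 − 0.88)Y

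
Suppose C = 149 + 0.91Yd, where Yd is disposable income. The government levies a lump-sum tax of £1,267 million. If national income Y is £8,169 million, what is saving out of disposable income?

S = 472.18

Yd = Y − T = 8169 − 1267 = 6902
C = 149 + 0.91(6902) = 149 + 6280.82 = 6429.82
S = Yd − C = 6902 − 6429.82 = 472.18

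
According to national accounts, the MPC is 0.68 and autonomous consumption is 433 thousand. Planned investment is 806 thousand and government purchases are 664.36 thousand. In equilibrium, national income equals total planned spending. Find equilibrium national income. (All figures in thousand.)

Y = 5948

Y = C + I + G = 433 + 0.68Y + 806 + 664.36
Y − 0.68Y = 1903.36
0.32Y = 1903.36, so Y = 1903.36/0.32 = 5948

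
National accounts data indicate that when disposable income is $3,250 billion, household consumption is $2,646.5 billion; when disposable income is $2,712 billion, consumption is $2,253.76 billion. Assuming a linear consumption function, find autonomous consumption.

MPC = ΔC/ΔY = (2646.5 − 2253.76)/(3250 − 2712) = 392.74/538 = 0.73
a = C − MPC·Y = 2253.76 − 0.73(2712) = 2253.76 − 1979.76 = 274

a = 274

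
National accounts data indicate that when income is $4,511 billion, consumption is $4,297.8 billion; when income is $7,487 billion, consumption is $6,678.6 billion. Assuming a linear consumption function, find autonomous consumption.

MPC = ΔC/ΔY = (6678.6 − 4297.8)/(7487 − 4511) = 2380.8/2976 = 0.8
a = C − MPC·Y = 4297.8 − 0.8(4511) = 4297.8 − 3608.8 = 689

a = 689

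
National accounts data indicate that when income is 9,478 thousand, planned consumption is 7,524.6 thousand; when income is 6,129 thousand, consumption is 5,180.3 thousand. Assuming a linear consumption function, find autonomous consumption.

a = 890

MPC = ΔC/ΔY = (7524.6 − 5180.3)/(9478 − 6129) = 2344.3/3349 = 0.7
a = C − MPC·Y = 5180.3 − 0.7(6129) = 5180.3 − 4290.3 = 890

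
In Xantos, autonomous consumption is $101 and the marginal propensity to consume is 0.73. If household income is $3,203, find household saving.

S = 763.81

C = 101 + 0.73(3203) = 101 + 2338.19 = 2439.19
S = Y − C = 3203 − 2439.19 = 763.81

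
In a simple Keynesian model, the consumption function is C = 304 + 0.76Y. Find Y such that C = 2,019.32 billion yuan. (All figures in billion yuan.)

Y = 2257

304 + 0.76Y = 2019.32
0.76Y = 1715.32, so Y = 1715.32/0.76 = 2257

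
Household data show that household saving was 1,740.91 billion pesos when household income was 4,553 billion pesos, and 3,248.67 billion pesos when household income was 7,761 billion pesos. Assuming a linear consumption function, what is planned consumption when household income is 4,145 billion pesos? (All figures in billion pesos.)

C = 2595.85

MPS = ΔS/ΔY = (3248.67 − 1740.91)/(7761 − 4553) = 1507.76/3208 = 0.47
MPC = 1 − MPS = 0.53
Autonomous saving = 1740.91 − 0.47(4553) = -399, so a = 399
C = 399 + 0.53(4145) = 399 + 2196.85 = 2595.85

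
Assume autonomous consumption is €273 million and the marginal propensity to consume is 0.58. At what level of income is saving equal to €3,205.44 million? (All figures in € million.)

Y = 8282

S = Y − C = -273 + 0.42Y
-273 + 0.42Y = 3205.44, so 0.42Y = 3478.44 and Y = 8282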